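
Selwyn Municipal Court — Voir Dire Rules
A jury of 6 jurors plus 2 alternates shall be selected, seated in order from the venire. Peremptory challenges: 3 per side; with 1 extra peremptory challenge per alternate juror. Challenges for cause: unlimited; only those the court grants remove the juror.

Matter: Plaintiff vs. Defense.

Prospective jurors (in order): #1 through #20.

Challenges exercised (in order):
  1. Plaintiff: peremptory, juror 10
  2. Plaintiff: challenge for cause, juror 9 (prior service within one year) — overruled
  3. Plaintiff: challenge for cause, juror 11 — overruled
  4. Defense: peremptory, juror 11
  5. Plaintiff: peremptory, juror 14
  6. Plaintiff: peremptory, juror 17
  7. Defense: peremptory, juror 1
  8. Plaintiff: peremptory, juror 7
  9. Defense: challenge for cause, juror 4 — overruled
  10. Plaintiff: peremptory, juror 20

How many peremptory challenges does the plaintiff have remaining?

Plaintiff allotment: 3 base + 1 × 2 alternates = 5.
Plaintiff peremptories used: #10, #14, #17, #7, #20 — 5 (for-cause on #9, #11 don't count).
Remaining: 5 − 5 = 0.

0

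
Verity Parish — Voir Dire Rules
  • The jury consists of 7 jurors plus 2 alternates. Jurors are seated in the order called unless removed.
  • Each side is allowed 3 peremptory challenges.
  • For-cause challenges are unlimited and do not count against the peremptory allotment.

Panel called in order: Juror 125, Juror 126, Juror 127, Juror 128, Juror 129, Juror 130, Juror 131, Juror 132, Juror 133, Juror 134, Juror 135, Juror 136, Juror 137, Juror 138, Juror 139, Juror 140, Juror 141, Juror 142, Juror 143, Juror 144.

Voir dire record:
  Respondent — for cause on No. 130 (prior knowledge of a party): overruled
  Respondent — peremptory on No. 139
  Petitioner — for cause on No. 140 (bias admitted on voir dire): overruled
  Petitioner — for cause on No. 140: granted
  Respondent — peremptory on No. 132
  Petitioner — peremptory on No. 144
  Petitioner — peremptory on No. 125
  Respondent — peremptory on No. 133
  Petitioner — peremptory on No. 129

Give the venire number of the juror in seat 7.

Removed: #125, #129, #132, #133, #139, #140, #144. (#130 stays — for-cause denied.)
Filling seats in venire order through position 7: #126, #127, #128, #130, #131, #134, #135.
So seat 7 is #135.

135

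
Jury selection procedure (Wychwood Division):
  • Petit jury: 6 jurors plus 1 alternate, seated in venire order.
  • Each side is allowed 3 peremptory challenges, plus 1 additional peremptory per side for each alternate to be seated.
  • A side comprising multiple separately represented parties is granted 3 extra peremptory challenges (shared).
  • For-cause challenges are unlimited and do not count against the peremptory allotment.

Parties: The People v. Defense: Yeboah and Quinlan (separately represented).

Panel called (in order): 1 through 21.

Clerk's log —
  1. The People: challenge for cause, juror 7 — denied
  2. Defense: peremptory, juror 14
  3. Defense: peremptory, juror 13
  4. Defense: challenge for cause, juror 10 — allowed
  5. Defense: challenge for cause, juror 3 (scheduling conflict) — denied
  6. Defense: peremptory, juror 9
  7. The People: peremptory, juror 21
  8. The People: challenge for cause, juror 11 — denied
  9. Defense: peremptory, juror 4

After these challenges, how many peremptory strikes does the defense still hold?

Defense allotment: 3 base + 1 × 1 alternate + 3 multi-party = 7.
Defense peremptories used: #14, #13, #9, #4 — 4 (for-cause on #10, #3 don't count).
Remaining: 7 − 4 = 3.

3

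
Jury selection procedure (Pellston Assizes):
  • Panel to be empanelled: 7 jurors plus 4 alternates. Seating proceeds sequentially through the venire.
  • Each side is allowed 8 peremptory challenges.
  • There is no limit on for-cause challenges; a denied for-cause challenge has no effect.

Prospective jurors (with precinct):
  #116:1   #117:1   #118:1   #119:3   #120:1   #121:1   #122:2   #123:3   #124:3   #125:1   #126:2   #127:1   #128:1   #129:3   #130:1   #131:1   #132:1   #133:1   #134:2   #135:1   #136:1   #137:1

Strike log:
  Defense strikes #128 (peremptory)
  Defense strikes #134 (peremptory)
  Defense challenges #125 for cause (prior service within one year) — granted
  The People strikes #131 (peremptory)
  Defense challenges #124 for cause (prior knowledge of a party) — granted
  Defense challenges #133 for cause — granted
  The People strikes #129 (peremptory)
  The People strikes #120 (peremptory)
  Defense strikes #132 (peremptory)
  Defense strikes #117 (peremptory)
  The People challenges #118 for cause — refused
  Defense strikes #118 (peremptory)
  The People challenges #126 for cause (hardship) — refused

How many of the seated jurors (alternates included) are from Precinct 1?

7

Removed: #117, #118, #120, #124, #125, #128, #129, #131, #132, #133, #134.
Seated (11 incl. alternates): #116, #119, #121, #122, #123, #126, #127, #130, #135, #136, #137.
Of those, in Precinct 1: #116, #121, #127, #130, #135, #136, #137 → 7.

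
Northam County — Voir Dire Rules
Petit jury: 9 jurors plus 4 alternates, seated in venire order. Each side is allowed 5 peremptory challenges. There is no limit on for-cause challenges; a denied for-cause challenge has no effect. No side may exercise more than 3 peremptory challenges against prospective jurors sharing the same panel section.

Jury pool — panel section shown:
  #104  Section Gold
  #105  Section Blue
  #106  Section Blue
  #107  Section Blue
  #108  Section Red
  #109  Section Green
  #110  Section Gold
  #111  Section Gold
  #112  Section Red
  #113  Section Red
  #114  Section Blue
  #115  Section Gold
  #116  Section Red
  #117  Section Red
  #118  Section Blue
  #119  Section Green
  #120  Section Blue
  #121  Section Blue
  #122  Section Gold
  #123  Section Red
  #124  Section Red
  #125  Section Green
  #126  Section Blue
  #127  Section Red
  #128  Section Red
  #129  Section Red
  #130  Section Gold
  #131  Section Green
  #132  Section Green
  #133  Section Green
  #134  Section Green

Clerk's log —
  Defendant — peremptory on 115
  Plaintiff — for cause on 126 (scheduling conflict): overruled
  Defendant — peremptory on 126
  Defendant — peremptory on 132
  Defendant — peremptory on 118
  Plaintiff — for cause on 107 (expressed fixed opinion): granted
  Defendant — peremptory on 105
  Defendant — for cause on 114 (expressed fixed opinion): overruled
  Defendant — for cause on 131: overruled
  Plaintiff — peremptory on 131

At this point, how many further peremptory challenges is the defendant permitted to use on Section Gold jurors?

Defendant peremptories so far: #115, #126, #132, #118, #105 — 5 of 5 used, 0 left overall.
Against Section Gold: #115 — 1 used; per-section cap 3 leaves 2.
Binding limit: min(0, 2) = 0.

0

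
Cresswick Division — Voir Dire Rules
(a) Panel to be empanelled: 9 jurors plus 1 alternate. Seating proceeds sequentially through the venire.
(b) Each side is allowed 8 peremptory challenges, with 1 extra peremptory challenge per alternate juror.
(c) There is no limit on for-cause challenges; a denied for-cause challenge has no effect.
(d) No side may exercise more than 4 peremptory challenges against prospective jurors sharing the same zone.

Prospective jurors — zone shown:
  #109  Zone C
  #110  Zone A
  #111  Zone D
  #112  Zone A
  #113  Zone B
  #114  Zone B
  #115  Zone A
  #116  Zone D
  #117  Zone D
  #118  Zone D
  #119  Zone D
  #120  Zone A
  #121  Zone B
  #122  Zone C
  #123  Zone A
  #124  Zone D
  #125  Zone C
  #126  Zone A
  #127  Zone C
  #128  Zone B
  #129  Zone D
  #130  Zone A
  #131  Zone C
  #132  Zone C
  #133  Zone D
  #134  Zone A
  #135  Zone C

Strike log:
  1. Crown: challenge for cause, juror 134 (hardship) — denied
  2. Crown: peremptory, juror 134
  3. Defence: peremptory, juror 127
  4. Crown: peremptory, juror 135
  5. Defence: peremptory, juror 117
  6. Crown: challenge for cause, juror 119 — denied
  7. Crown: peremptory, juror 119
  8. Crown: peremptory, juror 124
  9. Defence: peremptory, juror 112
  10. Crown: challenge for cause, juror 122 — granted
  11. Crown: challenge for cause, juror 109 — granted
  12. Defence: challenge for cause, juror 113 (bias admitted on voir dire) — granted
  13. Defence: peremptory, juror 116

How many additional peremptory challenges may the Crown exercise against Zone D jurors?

2

Crown peremptories so far: #134, #135, #119, #124 — 4 of 9 used, 5 left overall.
Against Zone D: #119, #124 — 2 used; per-zone cap 4 leaves 2.
Binding limit: min(5, 2) = 2.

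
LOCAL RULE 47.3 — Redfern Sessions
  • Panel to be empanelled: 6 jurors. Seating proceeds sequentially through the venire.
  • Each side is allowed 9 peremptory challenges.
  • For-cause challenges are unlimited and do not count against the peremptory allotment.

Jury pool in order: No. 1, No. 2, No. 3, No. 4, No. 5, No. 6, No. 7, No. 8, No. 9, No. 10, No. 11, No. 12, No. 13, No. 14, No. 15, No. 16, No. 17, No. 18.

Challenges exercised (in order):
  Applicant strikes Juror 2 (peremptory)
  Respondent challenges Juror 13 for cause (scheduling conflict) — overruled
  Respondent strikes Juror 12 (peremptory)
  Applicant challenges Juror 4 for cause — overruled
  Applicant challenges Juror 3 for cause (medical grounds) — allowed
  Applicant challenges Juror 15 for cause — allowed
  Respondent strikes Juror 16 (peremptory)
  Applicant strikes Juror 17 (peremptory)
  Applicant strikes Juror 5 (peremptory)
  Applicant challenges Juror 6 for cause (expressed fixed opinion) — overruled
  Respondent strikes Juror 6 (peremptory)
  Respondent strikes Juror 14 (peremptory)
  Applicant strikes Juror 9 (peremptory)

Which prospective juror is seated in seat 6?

Removed: #2, #3, #5, #6, #9, #12, #14, #15, #16, #17. (#4, #13 stay — for-cause denied.)
Seating in order: seats 1–6 → #1, #4, #7, #8, #10, #11.
So seat 6 is #11.

11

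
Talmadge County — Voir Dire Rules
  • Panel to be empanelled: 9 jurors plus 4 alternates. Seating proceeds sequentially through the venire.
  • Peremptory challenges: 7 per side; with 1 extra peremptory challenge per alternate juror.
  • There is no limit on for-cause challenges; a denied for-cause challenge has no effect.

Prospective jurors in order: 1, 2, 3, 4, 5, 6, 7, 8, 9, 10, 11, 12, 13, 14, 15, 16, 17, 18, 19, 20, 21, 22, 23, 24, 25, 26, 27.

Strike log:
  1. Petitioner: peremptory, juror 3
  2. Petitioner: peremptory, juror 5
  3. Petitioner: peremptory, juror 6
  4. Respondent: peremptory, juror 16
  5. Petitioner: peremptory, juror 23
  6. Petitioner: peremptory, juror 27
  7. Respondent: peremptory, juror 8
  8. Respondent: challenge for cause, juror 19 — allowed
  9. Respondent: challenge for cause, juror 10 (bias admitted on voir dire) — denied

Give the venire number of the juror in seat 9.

Removed: #3, #5, #6, #8, #16, #19, #23, #27. (#10 stays — for-cause denied.)
Seating in order: seats 1–9 → #1, #2, #4, #7, #9, #10, #11, #12, #13; alternates → #14, #15, #17, #18.
So seat 9 is #13.

13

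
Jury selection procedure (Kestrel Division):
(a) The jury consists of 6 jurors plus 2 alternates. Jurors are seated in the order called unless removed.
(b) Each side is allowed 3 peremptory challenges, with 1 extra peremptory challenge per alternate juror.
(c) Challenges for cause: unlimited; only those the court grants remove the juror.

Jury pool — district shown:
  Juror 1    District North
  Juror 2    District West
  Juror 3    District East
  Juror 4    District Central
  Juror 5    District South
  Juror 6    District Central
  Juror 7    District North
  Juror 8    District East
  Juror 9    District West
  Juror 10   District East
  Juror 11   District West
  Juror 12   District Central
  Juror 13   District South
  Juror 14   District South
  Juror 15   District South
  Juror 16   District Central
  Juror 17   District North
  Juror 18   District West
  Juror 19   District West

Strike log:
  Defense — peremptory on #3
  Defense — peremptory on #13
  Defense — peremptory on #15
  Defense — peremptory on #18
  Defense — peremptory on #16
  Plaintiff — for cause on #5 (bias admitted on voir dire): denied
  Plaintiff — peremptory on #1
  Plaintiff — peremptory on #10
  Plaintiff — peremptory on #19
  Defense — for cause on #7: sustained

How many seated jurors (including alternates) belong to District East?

1

Removed: #1, #3, #7, #10, #13, #15, #16, #18, #19.
Seated (8 incl. alternates): #2, #4, #5, #6, #8, #9, #11, #12.
Of those, in District East: #8 → 1.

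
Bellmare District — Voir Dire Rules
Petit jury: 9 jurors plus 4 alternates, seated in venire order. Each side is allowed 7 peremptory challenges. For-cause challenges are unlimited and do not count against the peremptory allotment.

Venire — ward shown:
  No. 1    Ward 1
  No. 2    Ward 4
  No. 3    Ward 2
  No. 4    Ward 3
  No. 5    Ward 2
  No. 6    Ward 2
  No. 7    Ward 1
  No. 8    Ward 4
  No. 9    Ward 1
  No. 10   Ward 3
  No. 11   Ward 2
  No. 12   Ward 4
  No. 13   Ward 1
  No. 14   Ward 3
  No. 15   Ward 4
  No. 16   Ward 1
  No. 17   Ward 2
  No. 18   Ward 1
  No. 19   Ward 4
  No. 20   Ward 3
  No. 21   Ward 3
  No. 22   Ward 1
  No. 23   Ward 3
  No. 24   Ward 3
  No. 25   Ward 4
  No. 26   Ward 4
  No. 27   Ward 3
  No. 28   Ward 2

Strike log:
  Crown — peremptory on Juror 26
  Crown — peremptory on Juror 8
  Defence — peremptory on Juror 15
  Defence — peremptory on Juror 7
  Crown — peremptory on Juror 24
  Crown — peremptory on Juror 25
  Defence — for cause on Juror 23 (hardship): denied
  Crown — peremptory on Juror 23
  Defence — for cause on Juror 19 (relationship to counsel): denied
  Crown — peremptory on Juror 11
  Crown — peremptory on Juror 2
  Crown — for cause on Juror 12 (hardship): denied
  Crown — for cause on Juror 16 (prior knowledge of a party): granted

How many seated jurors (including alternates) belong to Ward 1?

4

Removed: #2, #7, #8, #11, #15, #16, #23, #24, #25, #26.
Seated (13 incl. alternates): #1, #3, #4, #5, #6, #9, #10, #12, #13, #14, #17, #18, #19.
Of those, in Ward 1: #1, #9, #13, #18 → 4.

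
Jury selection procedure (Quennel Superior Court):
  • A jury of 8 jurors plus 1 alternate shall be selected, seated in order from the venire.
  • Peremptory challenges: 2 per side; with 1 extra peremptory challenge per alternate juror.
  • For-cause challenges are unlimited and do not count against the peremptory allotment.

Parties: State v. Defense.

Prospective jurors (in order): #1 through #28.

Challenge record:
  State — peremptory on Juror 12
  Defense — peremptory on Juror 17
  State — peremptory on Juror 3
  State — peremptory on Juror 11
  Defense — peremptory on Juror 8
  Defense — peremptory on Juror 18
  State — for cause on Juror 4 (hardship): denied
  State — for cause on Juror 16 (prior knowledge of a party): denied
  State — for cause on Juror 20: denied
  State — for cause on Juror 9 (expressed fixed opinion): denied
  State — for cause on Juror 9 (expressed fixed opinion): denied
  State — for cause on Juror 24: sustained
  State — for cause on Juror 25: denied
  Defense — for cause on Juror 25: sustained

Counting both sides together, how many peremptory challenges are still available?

State allotment: 2 base + 1 × 1 alternate = 3. Defense allotment: 2 base + 1 × 1 alternate = 3.
State peremptories used: #12, #3, #11 — 3 (for-cause on #4, #16, #20, #9, #9, #24, #25 don't count).
Defense peremptories used: #17, #8, #18 — 3 (the for-cause on #25 doesn't count).
Remaining: (3 − 3) + (3 − 3) = 0.

0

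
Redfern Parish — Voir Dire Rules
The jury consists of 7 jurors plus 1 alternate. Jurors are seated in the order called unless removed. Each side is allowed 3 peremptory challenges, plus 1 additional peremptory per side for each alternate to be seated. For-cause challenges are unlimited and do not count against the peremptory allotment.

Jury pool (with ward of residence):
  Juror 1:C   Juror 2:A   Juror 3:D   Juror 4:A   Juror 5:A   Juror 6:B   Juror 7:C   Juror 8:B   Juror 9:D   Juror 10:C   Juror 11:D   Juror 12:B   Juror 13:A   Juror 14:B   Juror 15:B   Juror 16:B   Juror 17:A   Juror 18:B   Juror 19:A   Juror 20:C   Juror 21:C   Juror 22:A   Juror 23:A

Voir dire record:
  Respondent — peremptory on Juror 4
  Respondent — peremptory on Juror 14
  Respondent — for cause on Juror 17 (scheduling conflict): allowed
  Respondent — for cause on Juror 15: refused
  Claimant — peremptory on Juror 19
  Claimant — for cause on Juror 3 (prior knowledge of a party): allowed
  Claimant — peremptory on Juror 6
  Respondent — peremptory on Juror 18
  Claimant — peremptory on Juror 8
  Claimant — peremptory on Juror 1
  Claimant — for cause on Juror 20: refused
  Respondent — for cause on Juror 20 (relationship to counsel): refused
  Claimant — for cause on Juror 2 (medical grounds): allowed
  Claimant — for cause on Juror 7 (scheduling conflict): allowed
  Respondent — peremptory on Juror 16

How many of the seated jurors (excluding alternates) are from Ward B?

2

Removed: #1, #2, #3, #4, #6, #7, #8, #14, #16, #17, #18, #19.
Seated jurors 1–7: #5, #9, #10, #11, #12, #13, #15 (alternates #20 not counted).
Of those, in Ward B: #12, #15 → 2.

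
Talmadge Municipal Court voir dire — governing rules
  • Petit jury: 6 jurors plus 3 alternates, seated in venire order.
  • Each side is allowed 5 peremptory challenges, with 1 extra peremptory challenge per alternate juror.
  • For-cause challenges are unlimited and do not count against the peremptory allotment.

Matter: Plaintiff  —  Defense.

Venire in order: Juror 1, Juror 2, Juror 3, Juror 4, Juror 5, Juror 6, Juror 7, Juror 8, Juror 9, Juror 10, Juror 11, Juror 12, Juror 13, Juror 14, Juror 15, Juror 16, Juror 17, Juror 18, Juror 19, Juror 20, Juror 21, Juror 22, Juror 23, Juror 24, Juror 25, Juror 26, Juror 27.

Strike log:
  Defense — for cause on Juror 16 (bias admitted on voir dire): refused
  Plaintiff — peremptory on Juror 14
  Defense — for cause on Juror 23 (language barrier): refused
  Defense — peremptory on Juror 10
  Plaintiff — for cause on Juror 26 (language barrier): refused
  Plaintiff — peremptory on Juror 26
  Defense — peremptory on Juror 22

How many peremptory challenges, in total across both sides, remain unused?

Plaintiff allotment: 5 base + 1 × 3 alternates = 8. Defense allotment: 5 base + 1 × 3 alternates = 8.
Plaintiff peremptories used: #14, #26 — 2 (the for-cause on #26 doesn't count).
Defense peremptories used: #10, #22 — 2 (for-cause on #16, #23 don't count).
Remaining: (8 − 2) + (8 − 2) = 12.

12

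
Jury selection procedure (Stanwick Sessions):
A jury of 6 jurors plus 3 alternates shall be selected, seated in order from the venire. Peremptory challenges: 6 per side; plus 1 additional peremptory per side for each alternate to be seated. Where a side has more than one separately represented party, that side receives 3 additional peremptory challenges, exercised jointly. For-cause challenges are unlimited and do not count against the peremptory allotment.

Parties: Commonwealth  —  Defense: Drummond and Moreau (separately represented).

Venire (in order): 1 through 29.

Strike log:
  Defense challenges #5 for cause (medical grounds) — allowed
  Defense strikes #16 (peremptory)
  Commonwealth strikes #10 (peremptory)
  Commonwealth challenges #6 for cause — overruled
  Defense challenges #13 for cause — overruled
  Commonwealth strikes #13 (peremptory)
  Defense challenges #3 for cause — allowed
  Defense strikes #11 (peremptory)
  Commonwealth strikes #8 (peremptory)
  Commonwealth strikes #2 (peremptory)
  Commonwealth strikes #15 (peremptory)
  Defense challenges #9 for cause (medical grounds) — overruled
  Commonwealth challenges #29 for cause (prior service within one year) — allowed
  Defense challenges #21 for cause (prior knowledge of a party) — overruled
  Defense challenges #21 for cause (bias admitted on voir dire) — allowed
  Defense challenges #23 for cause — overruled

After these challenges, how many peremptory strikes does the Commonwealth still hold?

4

Commonwealth allotment: 6 base + 1 × 3 alternates = 9.
Commonwealth peremptories used: #10, #13, #8, #2, #15 — 5 (for-cause on #6, #29 don't count).
Remaining: 9 − 5 = 4.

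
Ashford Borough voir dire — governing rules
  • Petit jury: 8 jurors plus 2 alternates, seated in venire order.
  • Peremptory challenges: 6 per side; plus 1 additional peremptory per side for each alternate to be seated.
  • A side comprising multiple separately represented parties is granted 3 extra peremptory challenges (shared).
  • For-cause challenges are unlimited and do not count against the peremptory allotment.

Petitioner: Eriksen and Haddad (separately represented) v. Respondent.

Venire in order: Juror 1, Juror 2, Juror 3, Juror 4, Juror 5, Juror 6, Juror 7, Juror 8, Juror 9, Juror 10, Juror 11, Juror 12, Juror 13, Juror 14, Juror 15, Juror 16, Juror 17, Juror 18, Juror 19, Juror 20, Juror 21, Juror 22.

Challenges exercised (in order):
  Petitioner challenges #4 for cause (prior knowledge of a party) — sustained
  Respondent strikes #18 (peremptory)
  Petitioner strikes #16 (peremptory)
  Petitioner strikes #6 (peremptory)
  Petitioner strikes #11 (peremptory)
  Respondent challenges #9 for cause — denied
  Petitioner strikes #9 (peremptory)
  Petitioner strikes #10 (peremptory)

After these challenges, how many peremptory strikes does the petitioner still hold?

6

Petitioner allotment: 6 base + 1 × 2 alternates + 3 multi-party = 11.
Petitioner peremptories used: #16, #6, #11, #9, #10 — 5 (the for-cause on #4 doesn't count).
Remaining: 11 − 5 = 6.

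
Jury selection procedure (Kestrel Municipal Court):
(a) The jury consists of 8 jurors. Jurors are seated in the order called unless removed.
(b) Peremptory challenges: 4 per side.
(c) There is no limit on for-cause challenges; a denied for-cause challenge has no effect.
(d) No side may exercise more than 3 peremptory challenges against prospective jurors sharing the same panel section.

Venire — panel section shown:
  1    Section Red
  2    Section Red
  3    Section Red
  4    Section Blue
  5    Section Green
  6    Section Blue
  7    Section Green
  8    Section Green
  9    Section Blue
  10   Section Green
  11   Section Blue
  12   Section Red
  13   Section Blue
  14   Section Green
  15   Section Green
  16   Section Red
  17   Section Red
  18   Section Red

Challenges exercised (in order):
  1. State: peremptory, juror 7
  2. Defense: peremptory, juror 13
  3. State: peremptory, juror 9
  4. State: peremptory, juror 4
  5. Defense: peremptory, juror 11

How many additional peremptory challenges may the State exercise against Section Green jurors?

1

State peremptories so far: #7, #9, #4 — 3 of 4 used, 1 left overall.
Against Section Green: #7 — 1 used; per-section cap 3 leaves 2.
Binding limit: min(1, 2) = 1.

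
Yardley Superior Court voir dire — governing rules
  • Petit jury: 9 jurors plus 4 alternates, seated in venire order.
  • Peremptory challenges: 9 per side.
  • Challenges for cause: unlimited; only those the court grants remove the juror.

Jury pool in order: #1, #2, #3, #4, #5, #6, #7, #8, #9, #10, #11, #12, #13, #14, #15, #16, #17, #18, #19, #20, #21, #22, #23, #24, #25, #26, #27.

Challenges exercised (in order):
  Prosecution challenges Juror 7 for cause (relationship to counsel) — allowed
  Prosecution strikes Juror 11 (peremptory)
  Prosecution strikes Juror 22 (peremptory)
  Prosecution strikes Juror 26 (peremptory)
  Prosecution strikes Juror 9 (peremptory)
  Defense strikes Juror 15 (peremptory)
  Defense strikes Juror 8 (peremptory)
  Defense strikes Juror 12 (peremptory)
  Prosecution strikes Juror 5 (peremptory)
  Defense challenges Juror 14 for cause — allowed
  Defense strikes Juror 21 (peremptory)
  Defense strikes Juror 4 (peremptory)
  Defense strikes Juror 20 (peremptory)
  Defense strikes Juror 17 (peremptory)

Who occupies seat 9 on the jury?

Removed: #4, #5, #7, #8, #9, #11, #12, #14, #15, #17, #20, #21, #22, #26.
Filling seats in venire order through position 9: #1, #2, #3, #6, #10, #13, #16, #18, #19.
So seat 9 is #19.

19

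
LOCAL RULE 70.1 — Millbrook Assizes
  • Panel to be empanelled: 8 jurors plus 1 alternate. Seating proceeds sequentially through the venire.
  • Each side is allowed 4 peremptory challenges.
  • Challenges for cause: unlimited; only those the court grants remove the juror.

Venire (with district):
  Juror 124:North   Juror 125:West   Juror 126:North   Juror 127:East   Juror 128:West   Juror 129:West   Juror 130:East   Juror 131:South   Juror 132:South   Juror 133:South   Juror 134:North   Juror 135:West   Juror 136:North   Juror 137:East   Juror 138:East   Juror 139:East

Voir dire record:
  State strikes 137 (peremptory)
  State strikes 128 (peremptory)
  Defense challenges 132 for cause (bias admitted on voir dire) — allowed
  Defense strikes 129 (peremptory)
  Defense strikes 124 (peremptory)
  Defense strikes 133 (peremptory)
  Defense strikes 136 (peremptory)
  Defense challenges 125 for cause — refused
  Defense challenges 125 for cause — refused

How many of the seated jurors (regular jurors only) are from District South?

1

Removed: #124, #128, #129, #132, #133, #136, #137.
Seated jurors 1–8: #125, #126, #127, #130, #131, #134, #135, #138 (alternates #139 not counted).
Of those, in District South: #131 → 1.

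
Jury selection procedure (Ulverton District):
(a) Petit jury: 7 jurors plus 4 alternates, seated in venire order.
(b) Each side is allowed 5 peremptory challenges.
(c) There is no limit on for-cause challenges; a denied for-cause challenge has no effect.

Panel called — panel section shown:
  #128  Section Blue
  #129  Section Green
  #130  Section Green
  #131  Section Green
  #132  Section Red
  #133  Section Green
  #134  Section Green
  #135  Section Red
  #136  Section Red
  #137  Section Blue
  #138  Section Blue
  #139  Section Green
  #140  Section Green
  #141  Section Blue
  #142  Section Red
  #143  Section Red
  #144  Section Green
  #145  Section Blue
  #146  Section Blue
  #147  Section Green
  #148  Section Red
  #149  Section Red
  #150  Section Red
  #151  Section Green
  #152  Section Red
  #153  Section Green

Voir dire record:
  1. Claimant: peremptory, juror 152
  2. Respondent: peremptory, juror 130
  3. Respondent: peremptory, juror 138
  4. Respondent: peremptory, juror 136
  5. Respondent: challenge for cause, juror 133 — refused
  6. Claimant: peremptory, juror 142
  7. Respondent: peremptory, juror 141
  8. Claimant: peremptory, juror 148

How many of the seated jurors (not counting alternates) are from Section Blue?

Removed: #130, #136, #138, #141, #142, #148, #152.
Seated jurors 1–7: #128, #129, #131, #132, #133, #134, #135 (alternates #137, #139, #140, #143 not counted).
Of those, in Section Blue: #128 → 1.

1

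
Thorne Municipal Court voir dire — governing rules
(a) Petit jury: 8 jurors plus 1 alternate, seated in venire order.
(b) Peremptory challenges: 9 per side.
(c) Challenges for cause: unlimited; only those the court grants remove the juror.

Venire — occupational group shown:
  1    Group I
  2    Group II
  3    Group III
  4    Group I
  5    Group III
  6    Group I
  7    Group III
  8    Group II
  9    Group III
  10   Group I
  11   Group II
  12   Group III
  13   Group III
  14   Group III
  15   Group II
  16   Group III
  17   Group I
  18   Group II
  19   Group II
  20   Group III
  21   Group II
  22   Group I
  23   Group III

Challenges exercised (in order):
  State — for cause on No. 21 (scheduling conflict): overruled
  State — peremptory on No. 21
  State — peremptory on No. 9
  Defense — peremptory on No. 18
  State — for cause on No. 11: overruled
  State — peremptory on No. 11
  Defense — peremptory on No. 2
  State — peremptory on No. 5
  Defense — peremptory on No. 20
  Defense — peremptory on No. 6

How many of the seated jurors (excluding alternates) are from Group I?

Removed: #2, #5, #6, #9, #11, #18, #20, #21.
Seated jurors 1–8: #1, #3, #4, #7, #8, #10, #12, #13 (alternates #14 not counted).
Of those, in Group I: #1, #4, #10 → 3.

3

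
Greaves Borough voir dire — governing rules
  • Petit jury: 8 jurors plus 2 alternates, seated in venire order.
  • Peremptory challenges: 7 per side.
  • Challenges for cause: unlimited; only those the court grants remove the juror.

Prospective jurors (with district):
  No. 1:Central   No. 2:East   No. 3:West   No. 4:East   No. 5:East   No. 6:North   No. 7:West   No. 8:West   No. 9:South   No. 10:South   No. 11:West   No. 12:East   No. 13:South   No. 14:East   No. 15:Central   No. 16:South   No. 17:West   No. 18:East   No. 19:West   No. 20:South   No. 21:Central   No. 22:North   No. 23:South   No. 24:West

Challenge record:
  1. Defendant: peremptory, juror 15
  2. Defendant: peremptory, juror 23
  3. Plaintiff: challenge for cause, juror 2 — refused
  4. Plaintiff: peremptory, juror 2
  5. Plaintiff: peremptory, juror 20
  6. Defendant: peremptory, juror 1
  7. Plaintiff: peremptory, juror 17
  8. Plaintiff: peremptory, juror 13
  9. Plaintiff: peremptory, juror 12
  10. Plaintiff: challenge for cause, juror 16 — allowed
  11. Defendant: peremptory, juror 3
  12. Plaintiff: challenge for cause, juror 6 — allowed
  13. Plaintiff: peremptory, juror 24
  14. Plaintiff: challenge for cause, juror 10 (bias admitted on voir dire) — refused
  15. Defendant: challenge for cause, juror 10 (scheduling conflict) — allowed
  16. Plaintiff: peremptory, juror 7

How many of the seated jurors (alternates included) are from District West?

Removed: #1, #2, #3, #6, #7, #10, #12, #13, #15, #16, #17, #20, #23, #24.
Seated (10 incl. alternates): #4, #5, #8, #9, #11, #14, #18, #19, #21, #22.
Of those, in District West: #8, #11, #19 → 3.

3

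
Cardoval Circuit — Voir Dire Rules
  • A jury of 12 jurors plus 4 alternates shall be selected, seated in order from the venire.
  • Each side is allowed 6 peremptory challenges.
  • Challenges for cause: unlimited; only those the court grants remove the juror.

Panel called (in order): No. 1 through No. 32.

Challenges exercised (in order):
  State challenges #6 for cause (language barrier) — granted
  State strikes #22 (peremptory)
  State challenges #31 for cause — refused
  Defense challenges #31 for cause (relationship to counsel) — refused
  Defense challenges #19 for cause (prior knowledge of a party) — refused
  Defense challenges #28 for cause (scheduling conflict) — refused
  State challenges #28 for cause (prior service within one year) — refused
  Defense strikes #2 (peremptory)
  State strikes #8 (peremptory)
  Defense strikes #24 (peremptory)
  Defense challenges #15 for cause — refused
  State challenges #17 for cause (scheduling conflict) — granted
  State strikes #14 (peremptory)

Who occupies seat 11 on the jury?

Removed: #2, #6, #8, #14, #17, #22, #24. (#15, #19, #28, #31 stay — for-cause denied.)
Filling seats in venire order through position 11: #1, #3, #4, #5, #7, #9, #10, #11, #12, #13, #15.
So seat 11 is #15.

15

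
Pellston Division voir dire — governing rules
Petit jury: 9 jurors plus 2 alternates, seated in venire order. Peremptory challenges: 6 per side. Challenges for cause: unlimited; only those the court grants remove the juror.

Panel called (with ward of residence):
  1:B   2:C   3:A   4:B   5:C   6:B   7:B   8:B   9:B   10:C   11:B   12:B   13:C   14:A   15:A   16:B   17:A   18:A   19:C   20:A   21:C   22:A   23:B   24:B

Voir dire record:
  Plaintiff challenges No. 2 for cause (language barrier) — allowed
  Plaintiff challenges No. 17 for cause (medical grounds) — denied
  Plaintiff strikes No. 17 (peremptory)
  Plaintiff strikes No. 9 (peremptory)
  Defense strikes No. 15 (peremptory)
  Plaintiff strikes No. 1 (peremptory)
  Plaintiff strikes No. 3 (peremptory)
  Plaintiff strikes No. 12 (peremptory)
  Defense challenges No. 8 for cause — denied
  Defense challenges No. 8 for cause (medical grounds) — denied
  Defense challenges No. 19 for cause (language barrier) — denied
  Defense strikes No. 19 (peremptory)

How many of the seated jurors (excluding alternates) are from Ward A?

1

Removed: #1, #2, #3, #9, #12, #15, #17, #19.
Seated jurors 1–9: #4, #5, #6, #7, #8, #10, #11, #13, #14 (alternates #16, #18 not counted).
Of those, in Ward A: #14 → 1.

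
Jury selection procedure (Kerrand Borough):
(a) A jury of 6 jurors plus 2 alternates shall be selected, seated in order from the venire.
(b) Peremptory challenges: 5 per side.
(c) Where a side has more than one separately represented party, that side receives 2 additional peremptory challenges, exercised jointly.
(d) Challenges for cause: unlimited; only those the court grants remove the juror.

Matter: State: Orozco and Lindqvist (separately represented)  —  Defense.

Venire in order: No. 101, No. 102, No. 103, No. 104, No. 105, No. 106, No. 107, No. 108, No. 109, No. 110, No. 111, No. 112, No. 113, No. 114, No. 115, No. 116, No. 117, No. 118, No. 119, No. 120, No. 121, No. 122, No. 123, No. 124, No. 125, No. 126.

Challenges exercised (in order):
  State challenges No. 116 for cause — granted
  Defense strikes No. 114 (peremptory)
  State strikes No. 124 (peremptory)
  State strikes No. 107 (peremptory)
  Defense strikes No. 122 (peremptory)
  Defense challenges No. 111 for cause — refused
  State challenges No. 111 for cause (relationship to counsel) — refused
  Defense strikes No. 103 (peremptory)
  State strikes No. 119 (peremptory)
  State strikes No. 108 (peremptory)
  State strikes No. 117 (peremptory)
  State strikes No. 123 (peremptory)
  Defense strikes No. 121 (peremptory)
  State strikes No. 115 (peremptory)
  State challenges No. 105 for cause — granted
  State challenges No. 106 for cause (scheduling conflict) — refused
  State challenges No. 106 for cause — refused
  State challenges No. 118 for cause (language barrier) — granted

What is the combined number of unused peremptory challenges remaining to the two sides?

State allotment: 5 base + 2 multi-party = 7. Defense allotment: 5.
State peremptories used: #124, #107, #119, #108, #117, #123, #115 — 7 (for-cause on #116, #111, #105, #106, #106, #118 don't count).
Defense peremptories used: #114, #122, #103, #121 — 4 (the for-cause on #111 doesn't count).
Remaining: (7 − 7) + (5 − 4) = 1.

1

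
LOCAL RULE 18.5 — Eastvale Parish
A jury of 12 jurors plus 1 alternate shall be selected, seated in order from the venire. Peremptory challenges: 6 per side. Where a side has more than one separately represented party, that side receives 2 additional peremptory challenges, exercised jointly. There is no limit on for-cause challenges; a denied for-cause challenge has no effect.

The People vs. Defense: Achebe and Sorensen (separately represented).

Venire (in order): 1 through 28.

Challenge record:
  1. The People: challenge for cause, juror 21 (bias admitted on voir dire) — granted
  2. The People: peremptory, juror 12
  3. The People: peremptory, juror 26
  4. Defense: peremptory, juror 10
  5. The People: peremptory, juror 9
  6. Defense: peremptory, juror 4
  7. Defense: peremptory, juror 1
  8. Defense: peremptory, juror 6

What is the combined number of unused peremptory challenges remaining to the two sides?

The People allotment: 6. Defense allotment: 6 base + 2 multi-party = 8.
The People peremptories used: #12, #26, #9 — 3 (the for-cause on #21 doesn't count).
Defense peremptories used: #10, #4, #1, #6 — 4.
Remaining: (6 − 3) + (8 − 4) = 7.

7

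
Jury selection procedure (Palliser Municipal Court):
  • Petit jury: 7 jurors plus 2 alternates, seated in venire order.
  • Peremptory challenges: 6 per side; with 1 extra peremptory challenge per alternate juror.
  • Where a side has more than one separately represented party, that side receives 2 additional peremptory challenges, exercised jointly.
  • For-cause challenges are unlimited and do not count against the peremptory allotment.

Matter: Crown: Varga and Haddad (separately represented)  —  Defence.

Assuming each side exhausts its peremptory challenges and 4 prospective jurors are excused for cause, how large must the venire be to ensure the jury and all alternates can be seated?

Seats to fill: 7 + 2 alternates = 9.
Peremptories — Crown: 6 + 1×2 + 2 = 10; Defence: 6 + 1×2 = 8; total 18.
For-cause removals: 4.
Minimum venire: 9 + 18 + 4 = 31.

31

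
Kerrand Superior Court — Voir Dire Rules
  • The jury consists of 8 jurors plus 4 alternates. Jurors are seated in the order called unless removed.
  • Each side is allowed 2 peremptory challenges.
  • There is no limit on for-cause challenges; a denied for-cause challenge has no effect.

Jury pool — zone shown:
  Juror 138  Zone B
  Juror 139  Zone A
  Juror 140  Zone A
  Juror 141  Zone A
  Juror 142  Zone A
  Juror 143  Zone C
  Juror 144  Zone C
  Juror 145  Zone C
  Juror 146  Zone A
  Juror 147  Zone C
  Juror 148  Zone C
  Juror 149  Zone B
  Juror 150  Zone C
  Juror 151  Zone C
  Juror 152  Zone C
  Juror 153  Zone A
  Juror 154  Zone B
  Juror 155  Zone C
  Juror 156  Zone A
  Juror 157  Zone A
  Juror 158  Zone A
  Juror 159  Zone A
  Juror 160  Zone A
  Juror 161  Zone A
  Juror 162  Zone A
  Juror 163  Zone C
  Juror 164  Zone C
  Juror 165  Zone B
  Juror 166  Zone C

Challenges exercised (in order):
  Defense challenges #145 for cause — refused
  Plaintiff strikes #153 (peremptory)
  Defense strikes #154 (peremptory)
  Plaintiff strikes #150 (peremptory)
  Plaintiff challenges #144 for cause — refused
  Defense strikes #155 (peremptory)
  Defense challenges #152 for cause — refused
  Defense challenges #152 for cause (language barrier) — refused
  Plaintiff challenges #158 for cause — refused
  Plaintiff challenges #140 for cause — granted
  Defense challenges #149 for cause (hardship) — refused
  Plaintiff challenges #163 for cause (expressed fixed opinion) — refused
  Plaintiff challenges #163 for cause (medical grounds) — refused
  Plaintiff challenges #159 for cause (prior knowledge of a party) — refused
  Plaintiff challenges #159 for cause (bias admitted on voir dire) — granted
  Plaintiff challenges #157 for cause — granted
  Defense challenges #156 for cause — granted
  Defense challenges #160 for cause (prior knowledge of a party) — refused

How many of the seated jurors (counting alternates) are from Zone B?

Removed: #140, #150, #153, #154, #155, #156, #157, #159.
Seated (12 incl. alternates): #138, #139, #141, #142, #143, #144, #145, #146, #147, #148, #149, #151.
Of those, in Zone B: #138, #149 → 2.

2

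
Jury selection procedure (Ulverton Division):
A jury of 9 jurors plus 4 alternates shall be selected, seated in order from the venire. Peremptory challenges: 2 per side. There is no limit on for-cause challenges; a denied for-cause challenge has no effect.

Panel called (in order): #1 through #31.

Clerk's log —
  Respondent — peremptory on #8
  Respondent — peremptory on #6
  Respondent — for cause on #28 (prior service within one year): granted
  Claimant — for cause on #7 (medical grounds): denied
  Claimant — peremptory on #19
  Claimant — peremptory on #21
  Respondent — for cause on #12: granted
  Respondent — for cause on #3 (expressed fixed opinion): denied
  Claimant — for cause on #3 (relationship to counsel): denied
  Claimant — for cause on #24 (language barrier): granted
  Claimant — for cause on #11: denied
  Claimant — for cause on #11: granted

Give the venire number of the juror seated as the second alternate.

Removed: #6, #8, #11, #12, #19, #21, #24, #28. (#3, #7 stay — for-cause denied.)
Seating in order: seats 1–9 → #1, #2, #3, #4, #5, #7, #9, #10, #13; alternates → #14, #15, #16, #17.
So alternate 2 is #15.

15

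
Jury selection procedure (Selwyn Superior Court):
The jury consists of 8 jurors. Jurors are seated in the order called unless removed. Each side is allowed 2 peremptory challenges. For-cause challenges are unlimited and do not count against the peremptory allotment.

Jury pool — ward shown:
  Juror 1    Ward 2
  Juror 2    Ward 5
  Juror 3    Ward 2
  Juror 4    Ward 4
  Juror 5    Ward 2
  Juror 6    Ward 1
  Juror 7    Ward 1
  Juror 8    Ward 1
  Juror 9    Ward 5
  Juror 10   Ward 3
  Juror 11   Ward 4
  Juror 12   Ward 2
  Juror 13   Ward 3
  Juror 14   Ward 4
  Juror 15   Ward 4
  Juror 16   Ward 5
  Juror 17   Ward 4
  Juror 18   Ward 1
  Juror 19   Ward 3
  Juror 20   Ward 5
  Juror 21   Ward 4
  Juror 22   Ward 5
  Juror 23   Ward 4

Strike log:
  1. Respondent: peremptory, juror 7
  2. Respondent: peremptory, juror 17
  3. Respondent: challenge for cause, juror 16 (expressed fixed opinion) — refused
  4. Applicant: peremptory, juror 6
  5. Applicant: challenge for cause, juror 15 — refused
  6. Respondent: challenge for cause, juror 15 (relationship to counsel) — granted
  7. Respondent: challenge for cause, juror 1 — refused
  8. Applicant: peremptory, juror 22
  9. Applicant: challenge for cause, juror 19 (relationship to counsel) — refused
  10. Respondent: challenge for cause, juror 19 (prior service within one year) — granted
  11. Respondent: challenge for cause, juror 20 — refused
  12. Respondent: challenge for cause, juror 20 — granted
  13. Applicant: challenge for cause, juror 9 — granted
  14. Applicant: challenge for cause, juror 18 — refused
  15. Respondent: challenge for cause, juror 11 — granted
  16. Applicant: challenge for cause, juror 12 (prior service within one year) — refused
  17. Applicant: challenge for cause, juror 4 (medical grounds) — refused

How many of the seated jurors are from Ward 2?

Removed: #6, #7, #9, #11, #15, #17, #19, #20, #22.
Seated jurors 1–8: #1, #2, #3, #4, #5, #8, #10, #12.
Of those, in Ward 2: #1, #3, #5, #12 → 4.

4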